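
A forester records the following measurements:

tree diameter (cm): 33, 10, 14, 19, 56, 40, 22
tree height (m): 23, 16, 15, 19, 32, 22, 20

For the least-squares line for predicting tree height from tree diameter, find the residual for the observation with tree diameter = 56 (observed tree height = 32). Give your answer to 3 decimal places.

n = 7, Σx = 194, Σy = 147, Σxy = 4602, Σx² = 6966
Sxx = Σx² − (Σx)²/n = 6966 − 5376.571429 = 1589.428571
Sxy = Σxy − (Σx)(Σy)/n = 4602 − 4074 = 528
b = Sxy/Sxx = 528/1589.428571 = 0.332195
a = ȳ − b·x̄ = 21 − 0.332195·27.714286 = 11.793457
ŷ(56) = 11.793457 + 0.332195·56 = 30.396369
residual = y − ŷ = 32 − 30.396369 = 1.603631

1.604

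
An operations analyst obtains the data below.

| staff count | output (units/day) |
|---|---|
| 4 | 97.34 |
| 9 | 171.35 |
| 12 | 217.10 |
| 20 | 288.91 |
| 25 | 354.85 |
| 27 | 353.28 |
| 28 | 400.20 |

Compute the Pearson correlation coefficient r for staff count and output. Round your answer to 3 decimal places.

n = 7, Σx = 125, Σy = 1883.03, Σxy = 39930.32, Σx² = 2779, Σy² = 580322.6171
Sxx = Σx² − (Σx)²/n = 2779 − 2232.142857 = 546.857143
Sxy = Σxy − (Σx)(Σy)/n = 39930.32 − 33625.535714 = 6304.784286
Syy = Σy² − (Σy)²/n = 580322.6171 − 506543.140129 = 73779.476971
r = Sxy/√(Sxx·Syy) = 6304.784286/√(40346833.978090) = 6304.784286/6351.915772 = 0.992580

0.993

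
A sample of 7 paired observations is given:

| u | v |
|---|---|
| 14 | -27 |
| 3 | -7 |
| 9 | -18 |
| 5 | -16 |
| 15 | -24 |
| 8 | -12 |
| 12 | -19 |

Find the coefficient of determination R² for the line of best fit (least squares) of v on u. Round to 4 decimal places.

0.8082

n = 7, Σx = 66, Σy = -123, Σxy = -1325, Σx² = 744, Σy² = 2439
Sxx = Σx² − (Σx)²/n = 744 − 622.285714 = 121.714286
Sxy = Σxy − (Σx)(Σy)/n = -1325 − (-1159.714286) = -165.285714
Syy = Σy² − (Σy)²/n = 2439 − 2161.285714 = 277.714286
R² = Sxy²/(Sxx·Syy) = (-165.285714)²/(121.714286·277.714286) = 0.808222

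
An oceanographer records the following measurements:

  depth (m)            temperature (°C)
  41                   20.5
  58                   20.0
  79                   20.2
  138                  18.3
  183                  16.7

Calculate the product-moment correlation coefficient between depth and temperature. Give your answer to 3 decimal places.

-0.978

n = 5, Σx = 499, Σy = 95.7, Σxy = 9177.8, Σx² = 63819, Σy² = 1842.07
Sxx = Σx² − (Σx)²/n = 63819 − 49800.2 = 14018.8
Sxy = Σxy − (Σx)(Σy)/n = 9177.8 − 9550.86 = -373.06
Syy = Σy² − (Σy)²/n = 1842.07 − 1831.698 = 10.372
r = Sxy/√(Sxx·Syy) = -373.06/√(145402.9936) = -373.06/381.317445 = -0.978345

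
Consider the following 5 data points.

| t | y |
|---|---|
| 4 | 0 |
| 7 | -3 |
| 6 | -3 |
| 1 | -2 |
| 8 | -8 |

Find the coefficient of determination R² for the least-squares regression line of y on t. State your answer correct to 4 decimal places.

0.4434

n = 5, Σx = 26, Σy = -16, Σxy = -105, Σx² = 166, Σy² = 86
Sxx = Σx² − (Σx)²/n = 166 − 135.2 = 30.8
Sxy = Σxy − (Σx)(Σy)/n = -105 − (-83.2) = -21.8
Syy = Σy² − (Σy)²/n = 86 − 51.2 = 34.8
R² = Sxy²/(Sxx·Syy) = (-21.8)²/(30.8·34.8) = 0.443387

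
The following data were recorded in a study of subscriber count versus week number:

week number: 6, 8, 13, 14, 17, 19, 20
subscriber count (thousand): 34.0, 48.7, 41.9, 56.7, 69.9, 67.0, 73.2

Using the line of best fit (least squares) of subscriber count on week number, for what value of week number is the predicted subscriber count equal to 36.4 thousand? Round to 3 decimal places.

6.170

n = 7, Σx = 97, Σy = 391.4, Σxy = 5857.4, Σx² = 1515
Sxx = Σx² − (Σx)²/n = 1515 − 1344.142857 = 170.857143
Sxy = Σxy − (Σx)(Σy)/n = 5857.4 − 5423.685714 = 433.714286
b = Sxy/Sxx = 433.714286/170.857143 = 2.538462
a = ȳ − b·x̄ = 55.914286 − 2.538462·13.857143 = 20.738462
Set a + b·x = 36.4: x = (36.4 − 20.738462) / 2.538462 = 6.169697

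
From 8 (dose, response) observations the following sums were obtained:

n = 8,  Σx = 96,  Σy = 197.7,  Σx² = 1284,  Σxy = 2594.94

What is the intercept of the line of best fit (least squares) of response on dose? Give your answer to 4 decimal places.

Sxx = Σx² − (Σx)²/n = 1284 − 1152 = 132
Sxy = Σxy − (Σx)(Σy)/n = 2594.94 − 2372.4 = 222.54
b = Sxy/Sxx = 222.54/132 = 1.685909
a = ȳ − b·x̄ = 24.7125 − 1.685909·12 = 4.481591

4.4816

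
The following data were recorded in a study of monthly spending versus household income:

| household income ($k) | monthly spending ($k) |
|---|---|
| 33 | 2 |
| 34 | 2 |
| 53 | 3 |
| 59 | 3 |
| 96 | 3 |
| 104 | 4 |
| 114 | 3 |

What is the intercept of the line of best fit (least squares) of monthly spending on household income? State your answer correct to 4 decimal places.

1.7513

n = 7, Σx = 493, Σy = 20, Σxy = 1516, Σx² = 41563
Sxx = Σx² − (Σx)²/n = 41563 − 34721.285714 = 6841.714286
Sxy = Σxy − (Σx)(Σy)/n = 1516 − 1408.571429 = 107.428571
b = Sxy/Sxx = 107.428571/6841.714286 = 0.015702
a = ȳ − b·x̄ = 2.857143 − 0.015702·70.428571 = 1.751274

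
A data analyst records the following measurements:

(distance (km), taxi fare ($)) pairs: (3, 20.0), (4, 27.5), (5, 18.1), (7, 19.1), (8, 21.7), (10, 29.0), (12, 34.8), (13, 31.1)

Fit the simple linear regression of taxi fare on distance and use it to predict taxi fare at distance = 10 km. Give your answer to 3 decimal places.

n = 8, Σx = 62, Σy = 201.3, Σxy = 1679.7, Σx² = 576
Sxx = Σx² − (Σx)²/n = 576 − 480.5 = 95.5
Sxy = Σxy − (Σx)(Σy)/n = 1679.7 − 1560.075 = 119.625
b = Sxy/Sxx = 119.625/95.5 = 1.252618
a = ȳ − b·x̄ = 25.1625 − 1.252618·7.75 = 15.454712
ŷ(10) = a + b·10 = 15.454712 + 1.252618·10 = 27.980890

27.981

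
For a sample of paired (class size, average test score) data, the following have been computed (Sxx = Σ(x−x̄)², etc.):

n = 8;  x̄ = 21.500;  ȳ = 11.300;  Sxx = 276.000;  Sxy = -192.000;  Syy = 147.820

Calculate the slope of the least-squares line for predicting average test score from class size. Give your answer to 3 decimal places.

-0.696

b = Sxy/Sxx = -192/276 = -0.695652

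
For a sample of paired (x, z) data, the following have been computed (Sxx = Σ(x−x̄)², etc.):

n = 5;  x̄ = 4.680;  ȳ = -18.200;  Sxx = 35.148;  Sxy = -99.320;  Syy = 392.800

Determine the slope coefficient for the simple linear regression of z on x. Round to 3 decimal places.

b = Sxy/Sxx = -99.32/35.148 = -2.825765

-2.826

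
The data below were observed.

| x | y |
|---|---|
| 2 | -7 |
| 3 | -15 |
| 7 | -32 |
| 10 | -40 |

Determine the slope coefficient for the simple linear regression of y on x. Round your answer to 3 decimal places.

-4.049

n = 4, Σx = 22, Σy = -94, Σxy = -683, Σx² = 162
Sxx = Σx² − (Σx)²/n = 162 − 121 = 41
Sxy = Σxy − (Σx)(Σy)/n = -683 − (-517) = -166
b = Sxy/Sxx = -166/41 = -4.048780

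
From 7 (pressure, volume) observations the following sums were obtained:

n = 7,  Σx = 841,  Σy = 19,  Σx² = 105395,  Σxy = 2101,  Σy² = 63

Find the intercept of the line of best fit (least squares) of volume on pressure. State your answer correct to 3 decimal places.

Sxx = Σx² − (Σx)²/n = 105395 − 101040.142857 = 4354.857143
Sxy = Σxy − (Σx)(Σy)/n = 2101 − 2282.714286 = -181.714286
b = Sxy/Sxx = -181.714286/4354.857143 = -0.041727
a = ȳ − b·x̄ = 2.714286 − (-0.041727)·120.142857 = 7.727464

7.727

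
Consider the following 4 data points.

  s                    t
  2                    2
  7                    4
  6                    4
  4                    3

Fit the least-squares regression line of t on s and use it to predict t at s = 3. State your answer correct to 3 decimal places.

n = 4, Σx = 19, Σy = 13, Σxy = 68, Σx² = 105
Sxx = Σx² − (Σx)²/n = 105 − 90.25 = 14.75
Sxy = Σxy − (Σx)(Σy)/n = 68 − 61.75 = 6.25
b = Sxy/Sxx = 6.25/14.75 = 0.423729
a = ȳ − b·x̄ = 3.25 − 0.423729·4.75 = 1.237288
ŷ(3) = a + b·3 = 1.237288 + 0.423729·3 = 2.508475

2.508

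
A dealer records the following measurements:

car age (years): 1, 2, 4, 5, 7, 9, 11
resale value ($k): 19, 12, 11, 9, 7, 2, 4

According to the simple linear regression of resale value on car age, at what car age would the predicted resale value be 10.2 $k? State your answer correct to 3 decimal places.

n = 7, Σx = 39, Σy = 64, Σxy = 243, Σx² = 297
Sxx = Σx² − (Σx)²/n = 297 − 217.285714 = 79.714286
Sxy = Σxy − (Σx)(Σy)/n = 243 − 356.571429 = -113.571429
b = Sxy/Sxx = -113.571429/79.714286 = -1.424731
a = ȳ − b·x̄ = 9.142857 − (-1.424731)·5.571429 = 17.080645
Set a + b·x = 10.2: x = (10.2 − 17.080645) / (-1.424731) = 4.829434

4.829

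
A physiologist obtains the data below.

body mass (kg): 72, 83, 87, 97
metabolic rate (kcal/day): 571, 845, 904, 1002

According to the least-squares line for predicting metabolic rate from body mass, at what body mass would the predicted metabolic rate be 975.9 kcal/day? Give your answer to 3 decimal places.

93.154

n = 4, Σx = 339, Σy = 3322, Σxy = 287089, Σx² = 29051
Sxx = Σx² − (Σx)²/n = 29051 − 28730.25 = 320.75
Sxy = Σxy − (Σx)(Σy)/n = 287089 − 281539.5 = 5549.5
b = Sxy/Sxx = 5549.5/320.75 = 17.301637
a = ȳ − b·x̄ = 830.5 − 17.301637·84.75 = -635.813718
Set a + b·x = 975.9: x = (975.9 − (-635.813718)) / 17.301637 = 93.153829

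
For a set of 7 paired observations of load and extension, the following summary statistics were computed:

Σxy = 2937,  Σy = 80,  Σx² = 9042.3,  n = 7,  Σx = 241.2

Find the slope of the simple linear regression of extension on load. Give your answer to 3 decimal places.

0.247

Sxx = Σx² − (Σx)²/n = 9042.3 − 8311.062857 = 731.237143
Sxy = Σxy − (Σx)(Σy)/n = 2937 − 2756.571429 = 180.428571
b = Sxy/Sxx = 180.428571/731.237143 = 0.246744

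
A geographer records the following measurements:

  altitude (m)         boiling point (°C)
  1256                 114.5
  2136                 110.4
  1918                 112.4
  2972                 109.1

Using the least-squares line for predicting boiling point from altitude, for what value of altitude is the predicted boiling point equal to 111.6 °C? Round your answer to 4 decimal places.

n = 4, Σx = 8282, Σy = 446.4, Σxy = 919454.8, Σx² = 18651540
Sxx = Σx² − (Σx)²/n = 18651540 − 17147881 = 1503659
Sxy = Σxy − (Σx)(Σy)/n = 919454.8 − 924271.2 = -4816.4
b = Sxy/Sxx = -4816.4/1503659 = -0.003203
a = ȳ − b·x̄ = 111.6 − (-0.003203)·2070.5 = 118.232060
Set a + b·x = 111.6: x = (111.6 − 118.232060) / (-0.003203) = 2070.5

2070.5000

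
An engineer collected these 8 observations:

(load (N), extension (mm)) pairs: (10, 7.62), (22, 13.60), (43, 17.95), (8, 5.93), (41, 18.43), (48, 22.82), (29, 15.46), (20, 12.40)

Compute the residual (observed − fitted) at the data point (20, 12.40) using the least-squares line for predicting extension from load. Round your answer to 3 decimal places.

0.890

n = 8, Σx = 221, Σy = 114.21, Σxy = 3742.02, Σx² = 7723
Sxx = Σx² − (Σx)²/n = 7723 − 6105.125 = 1617.875
Sxy = Σxy − (Σx)(Σy)/n = 3742.02 − 3155.05125 = 586.96875
b = Sxy/Sxx = 586.96875/1617.875 = 0.362802
a = ȳ − b·x̄ = 14.27625 − 0.362802·27.625 = 4.253837
ŷ(20) = 4.253837 + 0.362802·20 = 11.509883
residual = y − ŷ = 12.40 − 11.509883 = 0.890117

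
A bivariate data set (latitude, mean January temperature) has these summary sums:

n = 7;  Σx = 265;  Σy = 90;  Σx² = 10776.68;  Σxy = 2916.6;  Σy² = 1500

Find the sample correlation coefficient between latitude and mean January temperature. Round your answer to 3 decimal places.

-0.971

Sxx = Σx² − (Σx)²/n = 10776.68 − 10032.142857 = 744.537143
Sxy = Σxy − (Σx)(Σy)/n = 2916.6 − 3407.142857 = -490.542857
Syy = Σy² − (Σy)²/n = 1500 − 1157.142857 = 342.857143
r = Sxy/√(Sxx·Syy) = -490.542857/√(255269.877551) = -490.542857/505.242395 = -0.970906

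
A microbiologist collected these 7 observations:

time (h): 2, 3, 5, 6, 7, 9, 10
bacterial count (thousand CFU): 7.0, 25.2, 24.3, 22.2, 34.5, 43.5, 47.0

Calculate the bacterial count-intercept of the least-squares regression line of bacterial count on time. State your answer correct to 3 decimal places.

n = 7, Σx = 42, Σy = 203.7, Σxy = 1447.3, Σx² = 304
Sxx = Σx² − (Σx)²/n = 304 − 252 = 52
Sxy = Σxy − (Σx)(Σy)/n = 1447.3 − 1222.2 = 225.1
b = Sxy/Sxx = 225.1/52 = 4.328846
a = ȳ − b·x̄ = 29.1 − 4.328846·6 = 3.126923

3.127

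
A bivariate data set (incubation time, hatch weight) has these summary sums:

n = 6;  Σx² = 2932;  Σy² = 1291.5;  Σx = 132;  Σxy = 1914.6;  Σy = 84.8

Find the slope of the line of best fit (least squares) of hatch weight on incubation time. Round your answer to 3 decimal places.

Sxx = Σx² − (Σx)²/n = 2932 − 2904 = 28
Sxy = Σxy − (Σx)(Σy)/n = 1914.6 − 1865.6 = 49
b = Sxy/Sxx = 49/28 = 1.75

1.750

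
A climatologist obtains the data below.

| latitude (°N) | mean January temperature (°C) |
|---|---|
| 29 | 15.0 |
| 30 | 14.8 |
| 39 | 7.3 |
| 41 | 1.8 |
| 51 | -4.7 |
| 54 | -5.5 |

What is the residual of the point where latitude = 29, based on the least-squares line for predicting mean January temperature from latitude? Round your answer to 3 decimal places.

0.092

n = 6, Σx = 244, Σy = 28.7, Σxy = 700.8, Σx² = 10460
Sxx = Σx² − (Σx)²/n = 10460 − 9922.666667 = 537.333333
Sxy = Σxy − (Σx)(Σy)/n = 700.8 − 1167.133333 = -466.333333
b = Sxy/Sxx = -466.333333/537.333333 = -0.867866
a = ȳ − b·x̄ = 4.783333 − (-0.867866)·40.666667 = 40.076551
ŷ(29) = 40.076551 + (-0.867866)·29 = 14.908437
residual = y − ŷ = 15.0 − 14.908437 = 0.091563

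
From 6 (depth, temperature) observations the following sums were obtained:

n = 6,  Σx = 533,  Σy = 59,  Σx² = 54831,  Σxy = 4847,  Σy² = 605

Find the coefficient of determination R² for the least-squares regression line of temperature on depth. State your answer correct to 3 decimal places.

Sxx = Σx² − (Σx)²/n = 54831 − 47348.166667 = 7482.833333
Sxy = Σxy − (Σx)(Σy)/n = 4847 − 5241.166667 = -394.166667
Syy = Σy² − (Σy)²/n = 605 − 580.166667 = 24.833333
R² = Sxy²/(Sxx·Syy) = (-394.166667)²/(7482.833333·24.833333) = 0.836101

0.836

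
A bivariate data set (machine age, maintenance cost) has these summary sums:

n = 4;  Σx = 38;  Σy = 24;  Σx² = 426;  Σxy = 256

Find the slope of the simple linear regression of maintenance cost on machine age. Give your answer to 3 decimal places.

Sxx = Σx² − (Σx)²/n = 426 − 361 = 65
Sxy = Σxy − (Σx)(Σy)/n = 256 − 228 = 28
b = Sxy/Sxx = 28/65 = 0.430769

0.431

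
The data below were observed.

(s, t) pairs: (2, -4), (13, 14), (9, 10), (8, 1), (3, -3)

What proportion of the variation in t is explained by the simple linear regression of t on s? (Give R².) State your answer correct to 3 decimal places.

0.890

n = 5, Σx = 35, Σy = 18, Σxy = 263, Σx² = 327, Σy² = 322
Sxx = Σx² − (Σx)²/n = 327 − 245 = 82
Sxy = Σxy − (Σx)(Σy)/n = 263 − 126 = 137
Syy = Σy² − (Σy)²/n = 322 − 64.8 = 257.2
R² = Sxy²/(Sxx·Syy) = (137)²/(82·257.2) = 0.889931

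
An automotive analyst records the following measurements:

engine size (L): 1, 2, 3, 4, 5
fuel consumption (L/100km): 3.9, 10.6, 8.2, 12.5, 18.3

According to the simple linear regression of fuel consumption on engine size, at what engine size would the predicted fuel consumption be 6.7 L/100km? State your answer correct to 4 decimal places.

n = 5, Σx = 15, Σy = 53.5, Σxy = 191.2, Σx² = 55
Sxx = Σx² − (Σx)²/n = 55 − 45 = 10
Sxy = Σxy − (Σx)(Σy)/n = 191.2 − 160.5 = 30.7
b = Sxy/Sxx = 30.7/10 = 3.07
a = ȳ − b·x̄ = 10.7 − 3.07·3 = 1.49
Set a + b·x = 6.7: x = (6.7 − 1.49) / 3.07 = 1.697068

1.6971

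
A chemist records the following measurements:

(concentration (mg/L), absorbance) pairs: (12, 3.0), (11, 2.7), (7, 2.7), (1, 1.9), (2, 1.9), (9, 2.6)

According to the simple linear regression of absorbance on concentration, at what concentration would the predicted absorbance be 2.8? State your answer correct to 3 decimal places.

n = 6, Σx = 42, Σy = 14.8, Σxy = 113.7, Σx² = 400
Sxx = Σx² − (Σx)²/n = 400 − 294 = 106
Sxy = Σxy − (Σx)(Σy)/n = 113.7 − 103.6 = 10.1
b = Sxy/Sxx = 10.1/106 = 0.095283
a = ȳ − b·x̄ = 2.466667 − 0.095283·7 = 1.799686
Set a + b·x = 2.8: x = (2.8 − 1.799686) / 0.095283 = 10.498350

10.498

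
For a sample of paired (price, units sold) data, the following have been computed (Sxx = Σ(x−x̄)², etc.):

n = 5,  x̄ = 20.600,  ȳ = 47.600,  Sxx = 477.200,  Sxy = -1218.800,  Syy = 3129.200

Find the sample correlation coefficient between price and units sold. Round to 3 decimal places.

r = Sxy/√(Sxx·Syy) = -1218.8/√(1493254.24) = -1218.8/1221.987823 = -0.997391

-0.997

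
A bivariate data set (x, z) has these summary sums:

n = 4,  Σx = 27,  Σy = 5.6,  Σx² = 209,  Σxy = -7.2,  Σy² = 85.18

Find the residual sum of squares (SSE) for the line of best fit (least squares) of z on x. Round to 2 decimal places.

1.64

Sxx = Σx² − (Σx)²/n = 209 − 182.25 = 26.75
Sxy = Σxy − (Σx)(Σy)/n = -7.2 − 37.8 = -45
Syy = Σy² − (Σy)²/n = 85.18 − 7.84 = 77.34
b = Sxy/Sxx = -45/26.75 = -1.682243
SSE = Syy − b·Sxy = 77.34 − (-1.682243)·(-45) = 1.639065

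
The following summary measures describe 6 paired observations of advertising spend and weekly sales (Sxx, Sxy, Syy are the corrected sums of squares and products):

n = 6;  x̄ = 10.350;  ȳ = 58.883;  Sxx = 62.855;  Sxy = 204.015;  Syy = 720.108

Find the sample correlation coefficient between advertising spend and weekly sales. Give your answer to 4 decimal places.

r = Sxy/√(Sxx·Syy) = 204.015/√(45262.38834) = 204.015/212.749591 = 0.958944

0.9589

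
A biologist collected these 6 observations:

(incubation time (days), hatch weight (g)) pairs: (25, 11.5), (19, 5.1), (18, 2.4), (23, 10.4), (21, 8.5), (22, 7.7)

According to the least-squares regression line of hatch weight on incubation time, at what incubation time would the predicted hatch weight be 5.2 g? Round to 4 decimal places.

n = 6, Σx = 128, Σy = 45.6, Σxy = 1014.7, Σx² = 2764
Sxx = Σx² − (Σx)²/n = 2764 − 2730.666667 = 33.333333
Sxy = Σxy − (Σx)(Σy)/n = 1014.7 − 972.8 = 41.9
b = Sxy/Sxx = 41.9/33.333333 = 1.257
a = ȳ − b·x̄ = 7.6 − 1.257·21.333333 = -19.216
Set a + b·x = 5.2: x = (5.2 − (-19.216)) / 1.257 = 19.424025

19.4240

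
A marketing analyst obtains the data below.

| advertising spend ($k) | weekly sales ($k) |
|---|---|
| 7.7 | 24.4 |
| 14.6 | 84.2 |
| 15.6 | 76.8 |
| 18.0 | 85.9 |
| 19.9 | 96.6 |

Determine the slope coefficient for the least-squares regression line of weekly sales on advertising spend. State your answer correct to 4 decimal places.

5.8420

n = 5, Σx = 75.8, Σy = 367.9, Σxy = 6083.82, Σx² = 1235.82
Sxx = Σx² − (Σx)²/n = 1235.82 − 1149.128 = 86.692
Sxy = Σxy − (Σx)(Σy)/n = 6083.82 − 5577.364 = 506.456
b = Sxy/Sxx = 506.456/86.692 = 5.842015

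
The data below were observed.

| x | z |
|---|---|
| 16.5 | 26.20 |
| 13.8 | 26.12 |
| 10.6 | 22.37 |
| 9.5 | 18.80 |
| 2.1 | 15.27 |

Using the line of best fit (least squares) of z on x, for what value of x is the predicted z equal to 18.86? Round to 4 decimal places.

7.0243

n = 5, Σx = 52.5, Σy = 108.76, Σxy = 1240.545, Σx² = 669.71
Sxx = Σx² − (Σx)²/n = 669.71 − 551.25 = 118.46
Sxy = Σxy − (Σx)(Σy)/n = 1240.545 − 1141.98 = 98.565
b = Sxy/Sxx = 98.565/118.46 = 0.832053
a = ȳ − b·x̄ = 21.752 − 0.832053·10.5 = 13.015443
Set a + b·x = 18.86: x = (18.86 − 13.015443) / 0.832053 = 7.024260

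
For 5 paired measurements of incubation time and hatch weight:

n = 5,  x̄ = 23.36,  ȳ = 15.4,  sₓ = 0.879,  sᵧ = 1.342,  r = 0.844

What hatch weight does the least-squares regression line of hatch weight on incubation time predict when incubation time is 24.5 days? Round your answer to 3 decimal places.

16.869

b = r · sᵧ/sₓ = 0.844 · 1.342/0.879 = 1.288564
a = ȳ − b·x̄ = 15.4 − 1.288564·23.36 = -14.700862
ŷ(24.5) = a + b·24.5 = -14.700862 + 1.288564·24.5 = 16.868963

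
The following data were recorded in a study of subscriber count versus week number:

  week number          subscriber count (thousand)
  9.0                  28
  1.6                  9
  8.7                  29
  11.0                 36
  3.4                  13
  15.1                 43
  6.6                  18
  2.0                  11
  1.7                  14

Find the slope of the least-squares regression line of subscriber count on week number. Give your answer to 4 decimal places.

n = 9, Σx = 59.1, Σy = 201, Σxy = 1772.8, Σx² = 570.27
Sxx = Σx² − (Σx)²/n = 570.27 − 388.09 = 182.18
Sxy = Σxy − (Σx)(Σy)/n = 1772.8 − 1319.9 = 452.9
b = Sxy/Sxx = 452.9/182.18 = 2.486003

2.4860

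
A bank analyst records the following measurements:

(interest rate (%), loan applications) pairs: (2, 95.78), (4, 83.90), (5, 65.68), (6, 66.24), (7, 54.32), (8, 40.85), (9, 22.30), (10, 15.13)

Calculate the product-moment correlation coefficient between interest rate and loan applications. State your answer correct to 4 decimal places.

-0.9838

n = 8, Σx = 51, Σy = 444.2, Σxy = 2312.04, Σx² = 375, Σy² = 30260.2102
Sxx = Σx² − (Σx)²/n = 375 − 325.125 = 49.875
Sxy = Σxy − (Σx)(Σy)/n = 2312.04 − 2831.775 = -519.735
Syy = Σy² − (Σy)²/n = 30260.2102 − 24664.205 = 5596.0052
r = Sxy/√(Sxx·Syy) = -519.735/√(279100.75935) = -519.735/528.299876 = -0.983788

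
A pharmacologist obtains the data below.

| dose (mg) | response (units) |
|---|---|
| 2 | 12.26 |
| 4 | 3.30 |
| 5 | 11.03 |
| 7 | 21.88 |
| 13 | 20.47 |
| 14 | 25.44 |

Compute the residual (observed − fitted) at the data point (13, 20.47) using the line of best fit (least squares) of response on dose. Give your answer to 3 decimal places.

n = 6, Σx = 45, Σy = 94.38, Σxy = 868.3, Σx² = 459
Sxx = Σx² − (Σx)²/n = 459 − 337.5 = 121.5
Sxy = Σxy − (Σx)(Σy)/n = 868.3 − 707.85 = 160.45
b = Sxy/Sxx = 160.45/121.5 = 1.320576
a = ȳ − b·x̄ = 15.73 − 1.320576·7.5 = 5.825679
ŷ(13) = 5.825679 + 1.320576·13 = 22.993169
residual = y − ŷ = 20.47 − 22.993169 = -2.523169

-2.523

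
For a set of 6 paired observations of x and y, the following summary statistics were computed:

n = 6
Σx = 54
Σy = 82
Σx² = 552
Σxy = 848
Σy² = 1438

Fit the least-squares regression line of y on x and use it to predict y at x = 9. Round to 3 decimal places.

Sxx = Σx² − (Σx)²/n = 552 − 486 = 66
Sxy = Σxy − (Σx)(Σy)/n = 848 − 738 = 110
b = Sxy/Sxx = 110/66 = 1.666667
a = ȳ − b·x̄ = 13.666667 − 1.666667·9 = -1.333333
ŷ(9) = a + b·9 = -1.333333 + 1.666667·9 = 13.666667

13.667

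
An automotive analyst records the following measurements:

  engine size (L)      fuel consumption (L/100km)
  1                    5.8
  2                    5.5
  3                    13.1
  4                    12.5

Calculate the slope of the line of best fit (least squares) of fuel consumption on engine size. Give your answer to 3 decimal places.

2.770

n = 4, Σx = 10, Σy = 36.9, Σxy = 106.1, Σx² = 30
Sxx = Σx² − (Σx)²/n = 30 − 25 = 5
Sxy = Σxy − (Σx)(Σy)/n = 106.1 − 92.25 = 13.85
b = Sxy/Sxx = 13.85/5 = 2.77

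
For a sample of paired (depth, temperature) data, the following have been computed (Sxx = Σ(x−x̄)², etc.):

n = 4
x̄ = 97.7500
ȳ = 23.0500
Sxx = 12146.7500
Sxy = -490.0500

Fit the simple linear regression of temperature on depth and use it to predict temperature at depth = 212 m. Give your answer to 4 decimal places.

b = Sxy/Sxx = -490.05/12146.75 = -0.040344
a = ȳ − b·x̄ = 23.05 − (-0.040344)·97.75 = 26.993638
ŷ(212) = a + b·212 = 26.993638 + (-0.040344)·212 = 18.440684

18.4407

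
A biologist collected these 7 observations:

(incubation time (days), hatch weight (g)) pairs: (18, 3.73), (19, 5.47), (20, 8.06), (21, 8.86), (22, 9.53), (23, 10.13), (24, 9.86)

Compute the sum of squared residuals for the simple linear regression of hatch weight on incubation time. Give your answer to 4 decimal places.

n = 7, Σx = 147, Σy = 55.64, Σxy = 1197.62, Σx² = 3115, Σy² = 477.9544
Sxx = Σx² − (Σx)²/n = 3115 − 3087 = 28
Sxy = Σxy − (Σx)(Σy)/n = 1197.62 − 1168.44 = 29.18
Syy = Σy² − (Σy)²/n = 477.9544 − 442.258514 = 35.695886
b = Sxy/Sxx = 29.18/28 = 1.042143
SSE = Syy − b·Sxy = 35.695886 − 1.042143·29.18 = 5.286157

5.2862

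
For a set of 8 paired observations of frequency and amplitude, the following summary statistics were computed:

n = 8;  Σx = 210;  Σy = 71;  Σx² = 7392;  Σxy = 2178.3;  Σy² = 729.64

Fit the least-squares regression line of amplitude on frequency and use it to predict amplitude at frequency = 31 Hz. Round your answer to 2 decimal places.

Sxx = Σx² − (Σx)²/n = 7392 − 5512.5 = 1879.5
Sxy = Σxy − (Σx)(Σy)/n = 2178.3 − 1863.75 = 314.55
b = Sxy/Sxx = 314.55/1879.5 = 0.167358
a = ȳ − b·x̄ = 8.875 − 0.167358·26.25 = 4.481844
ŷ(31) = a + b·31 = 4.481844 + 0.167358·31 = 9.669952

9.67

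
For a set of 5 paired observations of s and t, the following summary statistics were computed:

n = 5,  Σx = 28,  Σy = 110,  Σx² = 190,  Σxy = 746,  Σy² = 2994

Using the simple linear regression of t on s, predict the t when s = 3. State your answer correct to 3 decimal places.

11.819

Sxx = Σx² − (Σx)²/n = 190 − 156.8 = 33.2
Sxy = Σxy − (Σx)(Σy)/n = 746 − 616 = 130
b = Sxy/Sxx = 130/33.2 = 3.915663
a = ȳ − b·x̄ = 22 − 3.915663·5.6 = 0.072289
ŷ(3) = a + b·3 = 0.072289 + 3.915663·3 = 11.819277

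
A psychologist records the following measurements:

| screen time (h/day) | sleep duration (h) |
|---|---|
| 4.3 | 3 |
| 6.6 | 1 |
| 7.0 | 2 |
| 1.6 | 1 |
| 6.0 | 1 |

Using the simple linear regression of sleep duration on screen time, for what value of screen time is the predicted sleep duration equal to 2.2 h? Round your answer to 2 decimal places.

n = 5, Σx = 25.5, Σy = 8, Σxy = 41.1, Σx² = 149.61
Sxx = Σx² − (Σx)²/n = 149.61 − 130.05 = 19.56
Sxy = Σxy − (Σx)(Σy)/n = 41.1 − 40.8 = 0.3
b = Sxy/Sxx = 0.3/19.56 = 0.015337
a = ȳ − b·x̄ = 1.6 − 0.015337·5.1 = 1.521779
Set a + b·x = 2.2: x = (2.2 − 1.521779) / 0.015337 = 44.22

44.22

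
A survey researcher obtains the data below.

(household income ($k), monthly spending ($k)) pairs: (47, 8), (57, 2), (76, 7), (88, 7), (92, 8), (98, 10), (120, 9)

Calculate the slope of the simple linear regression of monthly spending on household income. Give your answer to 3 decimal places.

n = 7, Σx = 578, Σy = 51, Σxy = 4434, Σx² = 51446
Sxx = Σx² − (Σx)²/n = 51446 − 47726.285714 = 3719.714286
Sxy = Σxy − (Σx)(Σy)/n = 4434 − 4211.142857 = 222.857143
b = Sxy/Sxx = 222.857143/3719.714286 = 0.059912

0.060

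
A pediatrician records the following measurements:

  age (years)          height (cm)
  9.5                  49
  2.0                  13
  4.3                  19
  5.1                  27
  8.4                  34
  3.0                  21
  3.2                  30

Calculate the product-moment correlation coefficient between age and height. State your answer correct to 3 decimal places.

n = 7, Σx = 35.5, Σy = 193, Σxy = 1155.5, Σx² = 228.55, Σy² = 6157
Sxx = Σx² − (Σx)²/n = 228.55 − 180.035714 = 48.514286
Sxy = Σxy − (Σx)(Σy)/n = 1155.5 − 978.785714 = 176.714286
Syy = Σy² − (Σy)²/n = 6157 − 5321.285714 = 835.714286
r = Sxy/√(Sxx·Syy) = 176.714286/√(40544.081633) = 176.714286/201.355610 = 0.877623

0.878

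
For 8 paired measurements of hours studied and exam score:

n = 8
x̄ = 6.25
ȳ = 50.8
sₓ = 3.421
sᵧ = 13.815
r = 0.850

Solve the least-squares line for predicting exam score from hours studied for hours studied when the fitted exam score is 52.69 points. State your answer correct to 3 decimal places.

6.801

b = r · sᵧ/sₓ = 0.85 · 13.815/3.421 = 3.432549
a = ȳ − b·x̄ = 50.8 − 3.432549·6.25 = 29.346569
Set a + b·x = 52.69: x = (52.69 − 29.346569) / 3.432549 = 6.800611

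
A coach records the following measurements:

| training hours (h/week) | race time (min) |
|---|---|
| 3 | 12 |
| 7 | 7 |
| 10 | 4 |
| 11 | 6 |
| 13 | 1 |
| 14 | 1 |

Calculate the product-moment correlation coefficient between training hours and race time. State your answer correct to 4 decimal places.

n = 6, Σx = 58, Σy = 31, Σxy = 218, Σx² = 644, Σy² = 247
Sxx = Σx² − (Σx)²/n = 644 − 560.666667 = 83.333333
Sxy = Σxy − (Σx)(Σy)/n = 218 − 299.666667 = -81.666667
Syy = Σy² − (Σy)²/n = 247 − 160.166667 = 86.833333
r = Sxy/√(Sxx·Syy) = -81.666667/√(7236.111111) = -81.666667/85.065334 = -0.960046

-0.9600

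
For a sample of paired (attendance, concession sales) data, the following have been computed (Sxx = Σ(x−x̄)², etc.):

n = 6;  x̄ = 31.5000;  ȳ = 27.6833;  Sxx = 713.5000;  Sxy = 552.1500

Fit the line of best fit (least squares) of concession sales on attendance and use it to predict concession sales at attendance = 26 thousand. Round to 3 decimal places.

b = Sxy/Sxx = 552.15/713.5 = 0.773861
a = ȳ − b·x̄ = 27.6833 − 0.773861·31.5 = 3.306671
ŷ(26) = a + b·26 = 3.306671 + 0.773861·26 = 23.427063

23.427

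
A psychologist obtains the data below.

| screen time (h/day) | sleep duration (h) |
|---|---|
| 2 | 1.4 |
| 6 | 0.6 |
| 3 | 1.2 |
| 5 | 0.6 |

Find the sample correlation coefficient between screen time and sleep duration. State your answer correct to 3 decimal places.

n = 4, Σx = 16, Σy = 3.8, Σxy = 13, Σx² = 74, Σy² = 4.12
Sxx = Σx² − (Σx)²/n = 74 − 64 = 10
Sxy = Σxy − (Σx)(Σy)/n = 13 − 15.2 = -2.2
Syy = Σy² − (Σy)²/n = 4.12 − 3.61 = 0.51
r = Sxy/√(Sxx·Syy) = -2.2/√(5.1) = -2.2/2.258318 = -0.974176

-0.974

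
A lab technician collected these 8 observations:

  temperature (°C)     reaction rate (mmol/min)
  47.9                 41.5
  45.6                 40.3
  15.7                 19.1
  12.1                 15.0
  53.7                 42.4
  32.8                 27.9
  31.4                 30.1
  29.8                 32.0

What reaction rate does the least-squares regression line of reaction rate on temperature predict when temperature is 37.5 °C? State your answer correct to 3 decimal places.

n = 8, Σx = 269, Σy = 248.3, Σxy = 9397.64, Σx² = 10600.2
Sxx = Σx² − (Σx)²/n = 10600.2 − 9045.125 = 1555.075
Sxy = Σxy − (Σx)(Σy)/n = 9397.64 − 8349.0875 = 1048.5525
b = Sxy/Sxx = 1048.5525/1555.075 = 0.674278
a = ȳ − b·x̄ = 31.0375 − 0.674278·33.625 = 8.364910
ŷ(37.5) = a + b·37.5 = 8.364910 + 0.674278·37.5 = 33.650326

33.650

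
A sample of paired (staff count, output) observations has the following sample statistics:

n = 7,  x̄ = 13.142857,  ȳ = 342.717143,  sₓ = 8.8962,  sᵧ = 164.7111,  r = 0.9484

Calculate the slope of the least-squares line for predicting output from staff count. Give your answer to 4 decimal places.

17.5594

b = r · sᵧ/sₓ = 0.9484 · 164.7111/8.8962 = 17.559408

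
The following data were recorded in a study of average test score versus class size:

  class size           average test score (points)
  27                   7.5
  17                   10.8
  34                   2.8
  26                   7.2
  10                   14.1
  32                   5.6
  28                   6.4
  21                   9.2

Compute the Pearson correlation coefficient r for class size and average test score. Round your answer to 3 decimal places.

n = 8, Σx = 195, Σy = 63.6, Σxy = 1361.1, Σx² = 5199, Σy² = 588.34
Sxx = Σx² − (Σx)²/n = 5199 − 4753.125 = 445.875
Sxy = Σxy − (Σx)(Σy)/n = 1361.1 − 1550.25 = -189.15
Syy = Σy² − (Σy)²/n = 588.34 − 505.62 = 82.72
r = Sxy/√(Sxx·Syy) = -189.15/√(36882.78) = -189.15/192.048900 = -0.984905

-0.985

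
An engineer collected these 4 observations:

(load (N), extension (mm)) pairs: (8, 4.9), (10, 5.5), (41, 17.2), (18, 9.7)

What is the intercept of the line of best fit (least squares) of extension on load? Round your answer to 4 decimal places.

2.1499

n = 4, Σx = 77, Σy = 37.3, Σxy = 974, Σx² = 2169
Sxx = Σx² − (Σx)²/n = 2169 − 1482.25 = 686.75
Sxy = Σxy − (Σx)(Σy)/n = 974 − 718.025 = 255.975
b = Sxy/Sxx = 255.975/686.75 = 0.372734
a = ȳ − b·x̄ = 9.325 − 0.372734·19.25 = 2.149873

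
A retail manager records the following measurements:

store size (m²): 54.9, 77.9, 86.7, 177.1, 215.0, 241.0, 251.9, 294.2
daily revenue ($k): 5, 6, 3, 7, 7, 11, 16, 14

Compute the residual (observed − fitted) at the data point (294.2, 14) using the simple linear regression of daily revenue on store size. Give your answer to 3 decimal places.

n = 8, Σx = 1398.7, Σy = 69, Σxy = 14546.9, Σx² = 302276.97
Sxx = Σx² − (Σx)²/n = 302276.97 − 244545.21125 = 57731.75875
Sxy = Σxy − (Σx)(Σy)/n = 14546.9 − 12063.7875 = 2483.1125
b = Sxy/Sxx = 2483.1125/57731.75875 = 0.043011
a = ȳ − b·x̄ = 8.625 − 0.043011·174.8375 = 1.105028
ŷ(294.2) = 1.105028 + 0.043011·294.2 = 13.758925
residual = y − ŷ = 14 − 13.758925 = 0.241075

0.241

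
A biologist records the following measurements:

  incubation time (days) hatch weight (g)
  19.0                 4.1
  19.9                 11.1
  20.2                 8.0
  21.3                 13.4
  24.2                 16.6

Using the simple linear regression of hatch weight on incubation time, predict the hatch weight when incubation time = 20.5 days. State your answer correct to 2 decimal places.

n = 5, Σx = 104.6, Σy = 53.2, Σxy = 1147.53, Σx² = 2204.38
Sxx = Σx² − (Σx)²/n = 2204.38 − 2188.232 = 16.148
Sxy = Σxy − (Σx)(Σy)/n = 1147.53 − 1112.944 = 34.586
b = Sxy/Sxx = 34.586/16.148 = 2.141813
a = ȳ − b·x̄ = 10.64 − 2.141813·20.92 = -34.166733
ŷ(20.5) = a + b·20.5 = -34.166733 + 2.141813·20.5 = 9.740438

9.74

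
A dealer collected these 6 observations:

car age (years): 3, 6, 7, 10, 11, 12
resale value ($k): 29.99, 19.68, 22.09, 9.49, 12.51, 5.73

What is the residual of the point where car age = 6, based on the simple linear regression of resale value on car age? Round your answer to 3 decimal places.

-2.372

n = 6, Σx = 49, Σy = 99.49, Σxy = 663.95, Σx² = 459
Sxx = Σx² − (Σx)²/n = 459 − 400.166667 = 58.833333
Sxy = Σxy − (Σx)(Σy)/n = 663.95 − 812.501667 = -148.551667
b = Sxy/Sxx = -148.551667/58.833333 = -2.524958
a = ȳ − b·x̄ = 16.581667 − (-2.524958)·8.166667 = 37.202153
ŷ(6) = 37.202153 + (-2.524958)·6 = 22.052408
residual = y − ŷ = 19.68 − 22.052408 = -2.372408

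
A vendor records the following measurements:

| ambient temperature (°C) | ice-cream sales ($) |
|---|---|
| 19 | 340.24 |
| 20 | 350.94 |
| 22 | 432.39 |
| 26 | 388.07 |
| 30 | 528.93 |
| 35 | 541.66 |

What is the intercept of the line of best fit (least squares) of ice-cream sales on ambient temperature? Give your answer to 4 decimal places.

106.7535

n = 6, Σx = 152, Σy = 2582.23, Σxy = 67911.76, Σx² = 4046
Sxx = Σx² − (Σx)²/n = 4046 − 3850.666667 = 195.333333
Sxy = Σxy − (Σx)(Σy)/n = 67911.76 − 65416.493333 = 2495.266667
b = Sxy/Sxx = 2495.266667/195.333333 = 12.774403
a = ȳ − b·x̄ = 430.371667 − 12.774403·25.333333 = 106.753464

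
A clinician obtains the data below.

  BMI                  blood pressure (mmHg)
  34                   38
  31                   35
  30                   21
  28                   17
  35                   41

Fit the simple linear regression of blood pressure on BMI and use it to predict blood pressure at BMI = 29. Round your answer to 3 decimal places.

21.410

n = 5, Σx = 158, Σy = 152, Σxy = 4918, Σx² = 5026
Sxx = Σx² − (Σx)²/n = 5026 − 4992.8 = 33.2
Sxy = Σxy − (Σx)(Σy)/n = 4918 − 4803.2 = 114.8
b = Sxy/Sxx = 114.8/33.2 = 3.457831
a = ȳ − b·x̄ = 30.4 − 3.457831·31.6 = -78.867470
ŷ(29) = a + b·29 = -78.867470 + 3.457831·29 = 21.409639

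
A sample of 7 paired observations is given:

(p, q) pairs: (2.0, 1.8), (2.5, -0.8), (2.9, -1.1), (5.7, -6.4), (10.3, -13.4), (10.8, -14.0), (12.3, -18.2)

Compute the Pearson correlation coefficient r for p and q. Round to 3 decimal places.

-0.995

n = 7, Σx = 46.5, Σy = -52.1, Σxy = -551.15, Σx² = 425.17, Σy² = 752.85
Sxx = Σx² − (Σx)²/n = 425.17 − 308.892857 = 116.277143
Sxy = Σxy − (Σx)(Σy)/n = -551.15 − (-346.092857) = -205.057143
Syy = Σy² − (Σy)²/n = 752.85 − 387.772857 = 365.077143
r = Sxy/√(Sxx·Syy) = -205.057143/√(42450.127094) = -205.057143/206.034286 = -0.995257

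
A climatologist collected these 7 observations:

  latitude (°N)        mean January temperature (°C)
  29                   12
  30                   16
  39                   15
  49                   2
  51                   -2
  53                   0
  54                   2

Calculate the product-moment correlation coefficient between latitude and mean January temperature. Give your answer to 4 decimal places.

n = 7, Σx = 305, Σy = 45, Σxy = 1517, Σx² = 13989, Σy² = 637
Sxx = Σx² − (Σx)²/n = 13989 − 13289.285714 = 699.714286
Sxy = Σxy − (Σx)(Σy)/n = 1517 − 1960.714286 = -443.714286
Syy = Σy² − (Σy)²/n = 637 − 289.285714 = 347.714286
r = Sxy/√(Sxx·Syy) = -443.714286/√(243300.653061) = -443.714286/493.255160 = -0.899563

-0.8996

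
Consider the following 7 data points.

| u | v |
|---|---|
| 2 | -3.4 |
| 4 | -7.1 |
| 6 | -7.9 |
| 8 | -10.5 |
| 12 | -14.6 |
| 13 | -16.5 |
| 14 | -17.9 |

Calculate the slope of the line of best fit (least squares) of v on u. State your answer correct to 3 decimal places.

-1.141

n = 7, Σx = 59, Σy = -77.9, Σxy = -806.9, Σx² = 629
Sxx = Σx² − (Σx)²/n = 629 − 497.285714 = 131.714286
Sxy = Σxy − (Σx)(Σy)/n = -806.9 − (-656.585714) = -150.314286
b = Sxy/Sxx = -150.314286/131.714286 = -1.141215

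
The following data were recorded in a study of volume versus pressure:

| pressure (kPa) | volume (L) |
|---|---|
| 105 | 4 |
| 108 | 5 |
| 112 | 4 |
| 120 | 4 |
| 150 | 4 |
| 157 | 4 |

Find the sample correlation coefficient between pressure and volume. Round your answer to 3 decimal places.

n = 6, Σx = 752, Σy = 25, Σxy = 3116, Σx² = 96782, Σy² = 105
Sxx = Σx² − (Σx)²/n = 96782 − 94250.666667 = 2531.333333
Sxy = Σxy − (Σx)(Σy)/n = 3116 − 3133.333333 = -17.333333
Syy = Σy² − (Σy)²/n = 105 − 104.166667 = 0.833333
r = Sxy/√(Sxx·Syy) = -17.333333/√(2109.444444) = -17.333333/45.928689 = -0.377397

-0.377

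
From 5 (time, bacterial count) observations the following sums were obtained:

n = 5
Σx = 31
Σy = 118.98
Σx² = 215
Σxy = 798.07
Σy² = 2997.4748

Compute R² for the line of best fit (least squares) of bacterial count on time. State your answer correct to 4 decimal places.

Sxx = Σx² − (Σx)²/n = 215 − 192.2 = 22.8
Sxy = Σxy − (Σx)(Σy)/n = 798.07 − 737.676 = 60.394
Syy = Σy² − (Σy)²/n = 2997.4748 − 2831.24808 = 166.22672
R² = Sxy²/(Sxx·Syy) = (60.394)²/(22.8·166.22672) = 0.962392

0.9624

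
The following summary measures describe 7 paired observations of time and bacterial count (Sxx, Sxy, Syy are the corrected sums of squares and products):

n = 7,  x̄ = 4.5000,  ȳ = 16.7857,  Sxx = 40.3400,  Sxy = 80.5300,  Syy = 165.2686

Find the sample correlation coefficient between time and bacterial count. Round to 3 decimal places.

0.986

r = Sxy/√(Sxx·Syy) = 80.53/√(6666.935324) = 80.53/81.651303 = 0.986267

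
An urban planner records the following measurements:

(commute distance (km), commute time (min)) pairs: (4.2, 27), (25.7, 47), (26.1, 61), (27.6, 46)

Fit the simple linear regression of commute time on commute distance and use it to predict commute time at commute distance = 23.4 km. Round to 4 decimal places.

47.9255

n = 4, Σx = 83.6, Σy = 181, Σxy = 4183, Σx² = 2121.1
Sxx = Σx² − (Σx)²/n = 2121.1 − 1747.24 = 373.86
Sxy = Σxy − (Σx)(Σy)/n = 4183 − 3782.9 = 400.1
b = Sxy/Sxx = 400.1/373.86 = 1.070187
a = ȳ − b·x̄ = 45.25 − 1.070187·20.9 = 22.883098
ŷ(23.4) = a + b·23.4 = 22.883098 + 1.070187·23.4 = 47.925467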